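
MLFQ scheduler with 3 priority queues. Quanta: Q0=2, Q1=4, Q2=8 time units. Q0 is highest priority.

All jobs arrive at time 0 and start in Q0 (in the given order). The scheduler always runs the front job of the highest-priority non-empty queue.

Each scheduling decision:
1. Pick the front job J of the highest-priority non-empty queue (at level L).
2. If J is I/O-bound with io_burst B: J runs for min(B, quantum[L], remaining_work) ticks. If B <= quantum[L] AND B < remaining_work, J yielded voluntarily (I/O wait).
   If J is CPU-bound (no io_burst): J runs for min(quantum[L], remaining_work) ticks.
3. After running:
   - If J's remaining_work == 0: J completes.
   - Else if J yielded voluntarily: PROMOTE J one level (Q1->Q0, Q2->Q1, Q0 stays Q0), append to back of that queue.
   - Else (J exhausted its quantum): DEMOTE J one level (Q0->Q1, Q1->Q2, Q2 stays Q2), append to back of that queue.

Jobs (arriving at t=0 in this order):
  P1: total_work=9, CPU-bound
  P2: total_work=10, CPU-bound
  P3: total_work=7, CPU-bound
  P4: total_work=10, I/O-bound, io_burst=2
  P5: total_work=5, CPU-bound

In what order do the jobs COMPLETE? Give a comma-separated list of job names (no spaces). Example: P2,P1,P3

Answer: P4,P5,P1,P2,P3

Derivation:
t=0-2: P1@Q0 runs 2, rem=7, quantum used, demote→Q1. Q0=[P2,P3,P4,P5] Q1=[P1] Q2=[]
t=2-4: P2@Q0 runs 2, rem=8, quantum used, demote→Q1. Q0=[P3,P4,P5] Q1=[P1,P2] Q2=[]
t=4-6: P3@Q0 runs 2, rem=5, quantum used, demote→Q1. Q0=[P4,P5] Q1=[P1,P2,P3] Q2=[]
t=6-8: P4@Q0 runs 2, rem=8, I/O yield, promote→Q0. Q0=[P5,P4] Q1=[P1,P2,P3] Q2=[]
t=8-10: P5@Q0 runs 2, rem=3, quantum used, demote→Q1. Q0=[P4] Q1=[P1,P2,P3,P5] Q2=[]
t=10-12: P4@Q0 runs 2, rem=6, I/O yield, promote→Q0. Q0=[P4] Q1=[P1,P2,P3,P5] Q2=[]
t=12-14: P4@Q0 runs 2, rem=4, I/O yield, promote→Q0. Q0=[P4] Q1=[P1,P2,P3,P5] Q2=[]
t=14-16: P4@Q0 runs 2, rem=2, I/O yield, promote→Q0. Q0=[P4] Q1=[P1,P2,P3,P5] Q2=[]
t=16-18: P4@Q0 runs 2, rem=0, completes. Q0=[] Q1=[P1,P2,P3,P5] Q2=[]
t=18-22: P1@Q1 runs 4, rem=3, quantum used, demote→Q2. Q0=[] Q1=[P2,P3,P5] Q2=[P1]
t=22-26: P2@Q1 runs 4, rem=4, quantum used, demote→Q2. Q0=[] Q1=[P3,P5] Q2=[P1,P2]
t=26-30: P3@Q1 runs 4, rem=1, quantum used, demote→Q2. Q0=[] Q1=[P5] Q2=[P1,P2,P3]
t=30-33: P5@Q1 runs 3, rem=0, completes. Q0=[] Q1=[] Q2=[P1,P2,P3]
t=33-36: P1@Q2 runs 3, rem=0, completes. Q0=[] Q1=[] Q2=[P2,P3]
t=36-40: P2@Q2 runs 4, rem=0, completes. Q0=[] Q1=[] Q2=[P3]
t=40-41: P3@Q2 runs 1, rem=0, completes. Q0=[] Q1=[] Q2=[]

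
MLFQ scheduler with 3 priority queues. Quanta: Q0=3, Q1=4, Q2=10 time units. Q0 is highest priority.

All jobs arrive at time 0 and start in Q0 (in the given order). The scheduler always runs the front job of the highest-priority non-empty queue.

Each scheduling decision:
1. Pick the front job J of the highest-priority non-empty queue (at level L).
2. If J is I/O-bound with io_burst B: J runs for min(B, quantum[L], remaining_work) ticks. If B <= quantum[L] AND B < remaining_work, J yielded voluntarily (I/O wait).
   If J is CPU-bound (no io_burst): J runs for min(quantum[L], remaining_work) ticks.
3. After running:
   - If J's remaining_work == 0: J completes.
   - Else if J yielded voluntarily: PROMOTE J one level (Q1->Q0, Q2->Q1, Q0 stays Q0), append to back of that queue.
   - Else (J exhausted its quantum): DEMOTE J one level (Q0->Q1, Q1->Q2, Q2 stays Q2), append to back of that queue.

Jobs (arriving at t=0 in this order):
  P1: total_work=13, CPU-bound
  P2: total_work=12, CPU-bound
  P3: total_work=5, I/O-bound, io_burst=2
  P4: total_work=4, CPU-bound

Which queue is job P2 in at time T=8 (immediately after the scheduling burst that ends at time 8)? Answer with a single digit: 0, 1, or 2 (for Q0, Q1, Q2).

t=0-3: P1@Q0 runs 3, rem=10, quantum used, demote→Q1. Q0=[P2,P3,P4] Q1=[P1] Q2=[]
t=3-6: P2@Q0 runs 3, rem=9, quantum used, demote→Q1. Q0=[P3,P4] Q1=[P1,P2] Q2=[]
t=6-8: P3@Q0 runs 2, rem=3, I/O yield, promote→Q0. Q0=[P4,P3] Q1=[P1,P2] Q2=[]
t=8-11: P4@Q0 runs 3, rem=1, quantum used, demote→Q1. Q0=[P3] Q1=[P1,P2,P4] Q2=[]
t=11-13: P3@Q0 runs 2, rem=1, I/O yield, promote→Q0. Q0=[P3] Q1=[P1,P2,P4] Q2=[]
t=13-14: P3@Q0 runs 1, rem=0, completes. Q0=[] Q1=[P1,P2,P4] Q2=[]
t=14-18: P1@Q1 runs 4, rem=6, quantum used, demote→Q2. Q0=[] Q1=[P2,P4] Q2=[P1]
t=18-22: P2@Q1 runs 4, rem=5, quantum used, demote→Q2. Q0=[] Q1=[P4] Q2=[P1,P2]
t=22-23: P4@Q1 runs 1, rem=0, completes. Q0=[] Q1=[] Q2=[P1,P2]
t=23-29: P1@Q2 runs 6, rem=0, completes. Q0=[] Q1=[] Q2=[P2]
t=29-34: P2@Q2 runs 5, rem=0, completes. Q0=[] Q1=[] Q2=[]

Answer: 1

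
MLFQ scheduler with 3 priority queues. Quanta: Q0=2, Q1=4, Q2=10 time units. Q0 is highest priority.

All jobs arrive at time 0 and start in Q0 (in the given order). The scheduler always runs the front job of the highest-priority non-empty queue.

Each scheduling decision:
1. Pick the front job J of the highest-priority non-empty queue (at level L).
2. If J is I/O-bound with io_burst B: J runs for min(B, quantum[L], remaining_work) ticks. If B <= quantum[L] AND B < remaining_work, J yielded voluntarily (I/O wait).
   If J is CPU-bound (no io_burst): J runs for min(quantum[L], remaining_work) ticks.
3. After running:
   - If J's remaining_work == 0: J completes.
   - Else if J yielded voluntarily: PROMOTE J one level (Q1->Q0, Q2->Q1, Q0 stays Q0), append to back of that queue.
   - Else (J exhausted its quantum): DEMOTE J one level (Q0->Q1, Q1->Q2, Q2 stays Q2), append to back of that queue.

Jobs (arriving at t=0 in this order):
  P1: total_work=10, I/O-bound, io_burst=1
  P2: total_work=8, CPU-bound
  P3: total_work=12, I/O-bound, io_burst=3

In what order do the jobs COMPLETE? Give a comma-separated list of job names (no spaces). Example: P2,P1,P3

t=0-1: P1@Q0 runs 1, rem=9, I/O yield, promote→Q0. Q0=[P2,P3,P1] Q1=[] Q2=[]
t=1-3: P2@Q0 runs 2, rem=6, quantum used, demote→Q1. Q0=[P3,P1] Q1=[P2] Q2=[]
t=3-5: P3@Q0 runs 2, rem=10, quantum used, demote→Q1. Q0=[P1] Q1=[P2,P3] Q2=[]
t=5-6: P1@Q0 runs 1, rem=8, I/O yield, promote→Q0. Q0=[P1] Q1=[P2,P3] Q2=[]
t=6-7: P1@Q0 runs 1, rem=7, I/O yield, promote→Q0. Q0=[P1] Q1=[P2,P3] Q2=[]
t=7-8: P1@Q0 runs 1, rem=6, I/O yield, promote→Q0. Q0=[P1] Q1=[P2,P3] Q2=[]
t=8-9: P1@Q0 runs 1, rem=5, I/O yield, promote→Q0. Q0=[P1] Q1=[P2,P3] Q2=[]
t=9-10: P1@Q0 runs 1, rem=4, I/O yield, promote→Q0. Q0=[P1] Q1=[P2,P3] Q2=[]
t=10-11: P1@Q0 runs 1, rem=3, I/O yield, promote→Q0. Q0=[P1] Q1=[P2,P3] Q2=[]
t=11-12: P1@Q0 runs 1, rem=2, I/O yield, promote→Q0. Q0=[P1] Q1=[P2,P3] Q2=[]
t=12-13: P1@Q0 runs 1, rem=1, I/O yield, promote→Q0. Q0=[P1] Q1=[P2,P3] Q2=[]
t=13-14: P1@Q0 runs 1, rem=0, completes. Q0=[] Q1=[P2,P3] Q2=[]
t=14-18: P2@Q1 runs 4, rem=2, quantum used, demote→Q2. Q0=[] Q1=[P3] Q2=[P2]
t=18-21: P3@Q1 runs 3, rem=7, I/O yield, promote→Q0. Q0=[P3] Q1=[] Q2=[P2]
t=21-23: P3@Q0 runs 2, rem=5, quantum used, demote→Q1. Q0=[] Q1=[P3] Q2=[P2]
t=23-26: P3@Q1 runs 3, rem=2, I/O yield, promote→Q0. Q0=[P3] Q1=[] Q2=[P2]
t=26-28: P3@Q0 runs 2, rem=0, completes. Q0=[] Q1=[] Q2=[P2]
t=28-30: P2@Q2 runs 2, rem=0, completes. Q0=[] Q1=[] Q2=[]

Answer: P1,P3,P2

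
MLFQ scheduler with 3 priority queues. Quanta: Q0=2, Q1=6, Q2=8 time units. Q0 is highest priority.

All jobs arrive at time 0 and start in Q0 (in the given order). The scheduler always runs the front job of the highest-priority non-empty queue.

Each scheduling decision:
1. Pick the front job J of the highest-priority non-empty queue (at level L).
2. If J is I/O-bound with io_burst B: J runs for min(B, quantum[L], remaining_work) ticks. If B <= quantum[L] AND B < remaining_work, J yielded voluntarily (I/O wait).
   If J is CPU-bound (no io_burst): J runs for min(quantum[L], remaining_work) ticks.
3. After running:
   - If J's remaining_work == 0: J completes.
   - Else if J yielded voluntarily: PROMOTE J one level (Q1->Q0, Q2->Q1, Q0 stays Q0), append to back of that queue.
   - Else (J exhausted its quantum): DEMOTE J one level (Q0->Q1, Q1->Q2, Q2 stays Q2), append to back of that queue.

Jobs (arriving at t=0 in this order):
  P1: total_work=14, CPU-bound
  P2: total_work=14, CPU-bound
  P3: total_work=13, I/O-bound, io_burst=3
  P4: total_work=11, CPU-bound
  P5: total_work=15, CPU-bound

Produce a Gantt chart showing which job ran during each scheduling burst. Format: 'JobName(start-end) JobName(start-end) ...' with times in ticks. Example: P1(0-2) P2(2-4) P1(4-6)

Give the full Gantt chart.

t=0-2: P1@Q0 runs 2, rem=12, quantum used, demote→Q1. Q0=[P2,P3,P4,P5] Q1=[P1] Q2=[]
t=2-4: P2@Q0 runs 2, rem=12, quantum used, demote→Q1. Q0=[P3,P4,P5] Q1=[P1,P2] Q2=[]
t=4-6: P3@Q0 runs 2, rem=11, quantum used, demote→Q1. Q0=[P4,P5] Q1=[P1,P2,P3] Q2=[]
t=6-8: P4@Q0 runs 2, rem=9, quantum used, demote→Q1. Q0=[P5] Q1=[P1,P2,P3,P4] Q2=[]
t=8-10: P5@Q0 runs 2, rem=13, quantum used, demote→Q1. Q0=[] Q1=[P1,P2,P3,P4,P5] Q2=[]
t=10-16: P1@Q1 runs 6, rem=6, quantum used, demote→Q2. Q0=[] Q1=[P2,P3,P4,P5] Q2=[P1]
t=16-22: P2@Q1 runs 6, rem=6, quantum used, demote→Q2. Q0=[] Q1=[P3,P4,P5] Q2=[P1,P2]
t=22-25: P3@Q1 runs 3, rem=8, I/O yield, promote→Q0. Q0=[P3] Q1=[P4,P5] Q2=[P1,P2]
t=25-27: P3@Q0 runs 2, rem=6, quantum used, demote→Q1. Q0=[] Q1=[P4,P5,P3] Q2=[P1,P2]
t=27-33: P4@Q1 runs 6, rem=3, quantum used, demote→Q2. Q0=[] Q1=[P5,P3] Q2=[P1,P2,P4]
t=33-39: P5@Q1 runs 6, rem=7, quantum used, demote→Q2. Q0=[] Q1=[P3] Q2=[P1,P2,P4,P5]
t=39-42: P3@Q1 runs 3, rem=3, I/O yield, promote→Q0. Q0=[P3] Q1=[] Q2=[P1,P2,P4,P5]
t=42-44: P3@Q0 runs 2, rem=1, quantum used, demote→Q1. Q0=[] Q1=[P3] Q2=[P1,P2,P4,P5]
t=44-45: P3@Q1 runs 1, rem=0, completes. Q0=[] Q1=[] Q2=[P1,P2,P4,P5]
t=45-51: P1@Q2 runs 6, rem=0, completes. Q0=[] Q1=[] Q2=[P2,P4,P5]
t=51-57: P2@Q2 runs 6, rem=0, completes. Q0=[] Q1=[] Q2=[P4,P5]
t=57-60: P4@Q2 runs 3, rem=0, completes. Q0=[] Q1=[] Q2=[P5]
t=60-67: P5@Q2 runs 7, rem=0, completes. Q0=[] Q1=[] Q2=[]

Answer: P1(0-2) P2(2-4) P3(4-6) P4(6-8) P5(8-10) P1(10-16) P2(16-22) P3(22-25) P3(25-27) P4(27-33) P5(33-39) P3(39-42) P3(42-44) P3(44-45) P1(45-51) P2(51-57) P4(57-60) P5(60-67)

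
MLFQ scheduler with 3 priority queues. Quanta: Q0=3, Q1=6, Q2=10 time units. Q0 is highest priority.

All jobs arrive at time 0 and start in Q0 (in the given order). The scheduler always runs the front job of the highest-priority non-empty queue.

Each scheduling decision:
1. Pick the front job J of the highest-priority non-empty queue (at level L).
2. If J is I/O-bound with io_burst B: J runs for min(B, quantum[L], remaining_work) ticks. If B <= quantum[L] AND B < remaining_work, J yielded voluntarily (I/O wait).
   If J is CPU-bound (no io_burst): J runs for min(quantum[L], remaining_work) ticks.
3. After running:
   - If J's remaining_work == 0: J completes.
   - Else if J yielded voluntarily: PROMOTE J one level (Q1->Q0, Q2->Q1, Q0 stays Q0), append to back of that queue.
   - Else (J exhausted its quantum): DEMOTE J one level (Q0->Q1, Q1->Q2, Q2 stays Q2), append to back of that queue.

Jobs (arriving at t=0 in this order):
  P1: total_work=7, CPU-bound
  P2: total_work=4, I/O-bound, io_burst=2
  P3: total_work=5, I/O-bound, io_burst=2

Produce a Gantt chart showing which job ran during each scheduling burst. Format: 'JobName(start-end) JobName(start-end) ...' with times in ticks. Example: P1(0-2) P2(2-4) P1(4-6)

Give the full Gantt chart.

t=0-3: P1@Q0 runs 3, rem=4, quantum used, demote→Q1. Q0=[P2,P3] Q1=[P1] Q2=[]
t=3-5: P2@Q0 runs 2, rem=2, I/O yield, promote→Q0. Q0=[P3,P2] Q1=[P1] Q2=[]
t=5-7: P3@Q0 runs 2, rem=3, I/O yield, promote→Q0. Q0=[P2,P3] Q1=[P1] Q2=[]
t=7-9: P2@Q0 runs 2, rem=0, completes. Q0=[P3] Q1=[P1] Q2=[]
t=9-11: P3@Q0 runs 2, rem=1, I/O yield, promote→Q0. Q0=[P3] Q1=[P1] Q2=[]
t=11-12: P3@Q0 runs 1, rem=0, completes. Q0=[] Q1=[P1] Q2=[]
t=12-16: P1@Q1 runs 4, rem=0, completes. Q0=[] Q1=[] Q2=[]

Answer: P1(0-3) P2(3-5) P3(5-7) P2(7-9) P3(9-11) P3(11-12) P1(12-16)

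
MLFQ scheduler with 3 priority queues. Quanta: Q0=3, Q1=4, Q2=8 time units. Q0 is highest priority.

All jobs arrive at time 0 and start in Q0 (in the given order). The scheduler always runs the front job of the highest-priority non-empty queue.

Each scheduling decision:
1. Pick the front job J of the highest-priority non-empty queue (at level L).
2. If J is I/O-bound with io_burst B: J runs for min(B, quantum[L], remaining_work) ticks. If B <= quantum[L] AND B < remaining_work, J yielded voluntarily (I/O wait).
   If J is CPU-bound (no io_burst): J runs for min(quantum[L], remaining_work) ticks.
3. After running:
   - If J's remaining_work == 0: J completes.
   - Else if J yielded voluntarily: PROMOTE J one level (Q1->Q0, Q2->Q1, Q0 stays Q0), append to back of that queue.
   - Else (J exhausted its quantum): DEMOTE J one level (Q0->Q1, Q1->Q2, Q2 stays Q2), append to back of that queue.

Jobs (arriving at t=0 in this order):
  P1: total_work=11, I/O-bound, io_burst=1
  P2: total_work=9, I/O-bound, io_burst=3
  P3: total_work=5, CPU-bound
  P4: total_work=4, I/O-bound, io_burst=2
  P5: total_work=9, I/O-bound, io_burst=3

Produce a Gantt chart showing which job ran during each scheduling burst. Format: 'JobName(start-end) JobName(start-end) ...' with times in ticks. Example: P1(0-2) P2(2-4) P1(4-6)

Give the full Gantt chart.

Answer: P1(0-1) P2(1-4) P3(4-7) P4(7-9) P5(9-12) P1(12-13) P2(13-16) P4(16-18) P5(18-21) P1(21-22) P2(22-25) P5(25-28) P1(28-29) P1(29-30) P1(30-31) P1(31-32) P1(32-33) P1(33-34) P1(34-35) P1(35-36) P3(36-38)

Derivation:
t=0-1: P1@Q0 runs 1, rem=10, I/O yield, promote→Q0. Q0=[P2,P3,P4,P5,P1] Q1=[] Q2=[]
t=1-4: P2@Q0 runs 3, rem=6, I/O yield, promote→Q0. Q0=[P3,P4,P5,P1,P2] Q1=[] Q2=[]
t=4-7: P3@Q0 runs 3, rem=2, quantum used, demote→Q1. Q0=[P4,P5,P1,P2] Q1=[P3] Q2=[]
t=7-9: P4@Q0 runs 2, rem=2, I/O yield, promote→Q0. Q0=[P5,P1,P2,P4] Q1=[P3] Q2=[]
t=9-12: P5@Q0 runs 3, rem=6, I/O yield, promote→Q0. Q0=[P1,P2,P4,P5] Q1=[P3] Q2=[]
t=12-13: P1@Q0 runs 1, rem=9, I/O yield, promote→Q0. Q0=[P2,P4,P5,P1] Q1=[P3] Q2=[]
t=13-16: P2@Q0 runs 3, rem=3, I/O yield, promote→Q0. Q0=[P4,P5,P1,P2] Q1=[P3] Q2=[]
t=16-18: P4@Q0 runs 2, rem=0, completes. Q0=[P5,P1,P2] Q1=[P3] Q2=[]
t=18-21: P5@Q0 runs 3, rem=3, I/O yield, promote→Q0. Q0=[P1,P2,P5] Q1=[P3] Q2=[]
t=21-22: P1@Q0 runs 1, rem=8, I/O yield, promote→Q0. Q0=[P2,P5,P1] Q1=[P3] Q2=[]
t=22-25: P2@Q0 runs 3, rem=0, completes. Q0=[P5,P1] Q1=[P3] Q2=[]
t=25-28: P5@Q0 runs 3, rem=0, completes. Q0=[P1] Q1=[P3] Q2=[]
t=28-29: P1@Q0 runs 1, rem=7, I/O yield, promote→Q0. Q0=[P1] Q1=[P3] Q2=[]
t=29-30: P1@Q0 runs 1, rem=6, I/O yield, promote→Q0. Q0=[P1] Q1=[P3] Q2=[]
t=30-31: P1@Q0 runs 1, rem=5, I/O yield, promote→Q0. Q0=[P1] Q1=[P3] Q2=[]
t=31-32: P1@Q0 runs 1, rem=4, I/O yield, promote→Q0. Q0=[P1] Q1=[P3] Q2=[]
t=32-33: P1@Q0 runs 1, rem=3, I/O yield, promote→Q0. Q0=[P1] Q1=[P3] Q2=[]
t=33-34: P1@Q0 runs 1, rem=2, I/O yield, promote→Q0. Q0=[P1] Q1=[P3] Q2=[]
t=34-35: P1@Q0 runs 1, rem=1, I/O yield, promote→Q0. Q0=[P1] Q1=[P3] Q2=[]
t=35-36: P1@Q0 runs 1, rem=0, completes. Q0=[] Q1=[P3] Q2=[]
t=36-38: P3@Q1 runs 2, rem=0, completes. Q0=[] Q1=[] Q2=[]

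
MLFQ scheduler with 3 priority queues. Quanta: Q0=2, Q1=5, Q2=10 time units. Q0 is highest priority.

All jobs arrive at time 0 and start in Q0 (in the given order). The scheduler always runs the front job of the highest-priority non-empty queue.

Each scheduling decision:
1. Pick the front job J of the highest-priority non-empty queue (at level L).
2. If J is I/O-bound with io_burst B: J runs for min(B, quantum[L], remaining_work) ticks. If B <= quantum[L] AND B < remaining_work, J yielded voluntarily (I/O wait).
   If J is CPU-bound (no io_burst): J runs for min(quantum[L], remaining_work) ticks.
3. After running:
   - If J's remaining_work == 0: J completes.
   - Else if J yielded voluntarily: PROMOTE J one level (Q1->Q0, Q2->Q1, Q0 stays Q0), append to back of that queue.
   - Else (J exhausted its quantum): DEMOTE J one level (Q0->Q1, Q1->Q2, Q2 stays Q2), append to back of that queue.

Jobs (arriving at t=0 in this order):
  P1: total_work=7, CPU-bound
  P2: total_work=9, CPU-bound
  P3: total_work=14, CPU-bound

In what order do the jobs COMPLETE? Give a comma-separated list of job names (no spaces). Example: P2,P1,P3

t=0-2: P1@Q0 runs 2, rem=5, quantum used, demote→Q1. Q0=[P2,P3] Q1=[P1] Q2=[]
t=2-4: P2@Q0 runs 2, rem=7, quantum used, demote→Q1. Q0=[P3] Q1=[P1,P2] Q2=[]
t=4-6: P3@Q0 runs 2, rem=12, quantum used, demote→Q1. Q0=[] Q1=[P1,P2,P3] Q2=[]
t=6-11: P1@Q1 runs 5, rem=0, completes. Q0=[] Q1=[P2,P3] Q2=[]
t=11-16: P2@Q1 runs 5, rem=2, quantum used, demote→Q2. Q0=[] Q1=[P3] Q2=[P2]
t=16-21: P3@Q1 runs 5, rem=7, quantum used, demote→Q2. Q0=[] Q1=[] Q2=[P2,P3]
t=21-23: P2@Q2 runs 2, rem=0, completes. Q0=[] Q1=[] Q2=[P3]
t=23-30: P3@Q2 runs 7, rem=0, completes. Q0=[] Q1=[] Q2=[]

Answer: P1,P2,P3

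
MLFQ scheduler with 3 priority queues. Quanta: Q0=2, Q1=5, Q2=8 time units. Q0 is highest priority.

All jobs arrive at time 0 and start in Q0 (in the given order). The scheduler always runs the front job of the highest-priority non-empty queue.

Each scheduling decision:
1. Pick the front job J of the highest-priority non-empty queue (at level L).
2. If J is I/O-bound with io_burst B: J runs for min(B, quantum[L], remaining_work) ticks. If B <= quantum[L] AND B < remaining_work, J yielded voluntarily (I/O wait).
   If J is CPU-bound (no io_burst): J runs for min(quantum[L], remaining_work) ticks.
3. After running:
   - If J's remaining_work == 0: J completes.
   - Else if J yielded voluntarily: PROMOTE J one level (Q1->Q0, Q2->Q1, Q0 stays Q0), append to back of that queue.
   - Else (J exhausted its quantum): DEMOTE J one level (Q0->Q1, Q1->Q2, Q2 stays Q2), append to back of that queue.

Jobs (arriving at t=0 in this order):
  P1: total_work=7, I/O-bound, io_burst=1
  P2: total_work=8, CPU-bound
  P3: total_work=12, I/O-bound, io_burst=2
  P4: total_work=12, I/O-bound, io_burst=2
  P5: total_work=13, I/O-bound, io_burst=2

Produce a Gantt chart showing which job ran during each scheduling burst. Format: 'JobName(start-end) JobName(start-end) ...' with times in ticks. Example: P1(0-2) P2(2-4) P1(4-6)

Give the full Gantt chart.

t=0-1: P1@Q0 runs 1, rem=6, I/O yield, promote→Q0. Q0=[P2,P3,P4,P5,P1] Q1=[] Q2=[]
t=1-3: P2@Q0 runs 2, rem=6, quantum used, demote→Q1. Q0=[P3,P4,P5,P1] Q1=[P2] Q2=[]
t=3-5: P3@Q0 runs 2, rem=10, I/O yield, promote→Q0. Q0=[P4,P5,P1,P3] Q1=[P2] Q2=[]
t=5-7: P4@Q0 runs 2, rem=10, I/O yield, promote→Q0. Q0=[P5,P1,P3,P4] Q1=[P2] Q2=[]
t=7-9: P5@Q0 runs 2, rem=11, I/O yield, promote→Q0. Q0=[P1,P3,P4,P5] Q1=[P2] Q2=[]
t=9-10: P1@Q0 runs 1, rem=5, I/O yield, promote→Q0. Q0=[P3,P4,P5,P1] Q1=[P2] Q2=[]
t=10-12: P3@Q0 runs 2, rem=8, I/O yield, promote→Q0. Q0=[P4,P5,P1,P3] Q1=[P2] Q2=[]
t=12-14: P4@Q0 runs 2, rem=8, I/O yield, promote→Q0. Q0=[P5,P1,P3,P4] Q1=[P2] Q2=[]
t=14-16: P5@Q0 runs 2, rem=9, I/O yield, promote→Q0. Q0=[P1,P3,P4,P5] Q1=[P2] Q2=[]
t=16-17: P1@Q0 runs 1, rem=4, I/O yield, promote→Q0. Q0=[P3,P4,P5,P1] Q1=[P2] Q2=[]
t=17-19: P3@Q0 runs 2, rem=6, I/O yield, promote→Q0. Q0=[P4,P5,P1,P3] Q1=[P2] Q2=[]
t=19-21: P4@Q0 runs 2, rem=6, I/O yield, promote→Q0. Q0=[P5,P1,P3,P4] Q1=[P2] Q2=[]
t=21-23: P5@Q0 runs 2, rem=7, I/O yield, promote→Q0. Q0=[P1,P3,P4,P5] Q1=[P2] Q2=[]
t=23-24: P1@Q0 runs 1, rem=3, I/O yield, promote→Q0. Q0=[P3,P4,P5,P1] Q1=[P2] Q2=[]
t=24-26: P3@Q0 runs 2, rem=4, I/O yield, promote→Q0. Q0=[P4,P5,P1,P3] Q1=[P2] Q2=[]
t=26-28: P4@Q0 runs 2, rem=4, I/O yield, promote→Q0. Q0=[P5,P1,P3,P4] Q1=[P2] Q2=[]
t=28-30: P5@Q0 runs 2, rem=5, I/O yield, promote→Q0. Q0=[P1,P3,P4,P5] Q1=[P2] Q2=[]
t=30-31: P1@Q0 runs 1, rem=2, I/O yield, promote→Q0. Q0=[P3,P4,P5,P1] Q1=[P2] Q2=[]
t=31-33: P3@Q0 runs 2, rem=2, I/O yield, promote→Q0. Q0=[P4,P5,P1,P3] Q1=[P2] Q2=[]
t=33-35: P4@Q0 runs 2, rem=2, I/O yield, promote→Q0. Q0=[P5,P1,P3,P4] Q1=[P2] Q2=[]
t=35-37: P5@Q0 runs 2, rem=3, I/O yield, promote→Q0. Q0=[P1,P3,P4,P5] Q1=[P2] Q2=[]
t=37-38: P1@Q0 runs 1, rem=1, I/O yield, promote→Q0. Q0=[P3,P4,P5,P1] Q1=[P2] Q2=[]
t=38-40: P3@Q0 runs 2, rem=0, completes. Q0=[P4,P5,P1] Q1=[P2] Q2=[]
t=40-42: P4@Q0 runs 2, rem=0, completes. Q0=[P5,P1] Q1=[P2] Q2=[]
t=42-44: P5@Q0 runs 2, rem=1, I/O yield, promote→Q0. Q0=[P1,P5] Q1=[P2] Q2=[]
t=44-45: P1@Q0 runs 1, rem=0, completes. Q0=[P5] Q1=[P2] Q2=[]
t=45-46: P5@Q0 runs 1, rem=0, completes. Q0=[] Q1=[P2] Q2=[]
t=46-51: P2@Q1 runs 5, rem=1, quantum used, demote→Q2. Q0=[] Q1=[] Q2=[P2]
t=51-52: P2@Q2 runs 1, rem=0, completes. Q0=[] Q1=[] Q2=[]

Answer: P1(0-1) P2(1-3) P3(3-5) P4(5-7) P5(7-9) P1(9-10) P3(10-12) P4(12-14) P5(14-16) P1(16-17) P3(17-19) P4(19-21) P5(21-23) P1(23-24) P3(24-26) P4(26-28) P5(28-30) P1(30-31) P3(31-33) P4(33-35) P5(35-37) P1(37-38) P3(38-40) P4(40-42) P5(42-44) P1(44-45) P5(45-46) P2(46-51) P2(51-52)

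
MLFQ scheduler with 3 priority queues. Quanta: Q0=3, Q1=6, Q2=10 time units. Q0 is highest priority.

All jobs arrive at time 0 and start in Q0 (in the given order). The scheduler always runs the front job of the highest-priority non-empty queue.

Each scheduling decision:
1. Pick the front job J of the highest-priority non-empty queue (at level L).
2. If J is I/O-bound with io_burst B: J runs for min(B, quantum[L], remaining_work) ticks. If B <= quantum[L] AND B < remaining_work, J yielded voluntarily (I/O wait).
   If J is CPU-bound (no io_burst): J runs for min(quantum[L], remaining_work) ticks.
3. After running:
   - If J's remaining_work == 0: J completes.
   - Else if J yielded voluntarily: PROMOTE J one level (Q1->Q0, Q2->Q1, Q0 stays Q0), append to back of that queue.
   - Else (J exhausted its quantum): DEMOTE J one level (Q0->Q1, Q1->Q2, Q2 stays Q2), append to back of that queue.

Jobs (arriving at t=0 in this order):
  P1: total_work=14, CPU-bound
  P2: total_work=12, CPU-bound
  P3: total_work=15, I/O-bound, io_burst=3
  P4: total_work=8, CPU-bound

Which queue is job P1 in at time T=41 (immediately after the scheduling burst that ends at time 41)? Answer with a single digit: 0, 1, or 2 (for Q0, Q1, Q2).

t=0-3: P1@Q0 runs 3, rem=11, quantum used, demote→Q1. Q0=[P2,P3,P4] Q1=[P1] Q2=[]
t=3-6: P2@Q0 runs 3, rem=9, quantum used, demote→Q1. Q0=[P3,P4] Q1=[P1,P2] Q2=[]
t=6-9: P3@Q0 runs 3, rem=12, I/O yield, promote→Q0. Q0=[P4,P3] Q1=[P1,P2] Q2=[]
t=9-12: P4@Q0 runs 3, rem=5, quantum used, demote→Q1. Q0=[P3] Q1=[P1,P2,P4] Q2=[]
t=12-15: P3@Q0 runs 3, rem=9, I/O yield, promote→Q0. Q0=[P3] Q1=[P1,P2,P4] Q2=[]
t=15-18: P3@Q0 runs 3, rem=6, I/O yield, promote→Q0. Q0=[P3] Q1=[P1,P2,P4] Q2=[]
t=18-21: P3@Q0 runs 3, rem=3, I/O yield, promote→Q0. Q0=[P3] Q1=[P1,P2,P4] Q2=[]
t=21-24: P3@Q0 runs 3, rem=0, completes. Q0=[] Q1=[P1,P2,P4] Q2=[]
t=24-30: P1@Q1 runs 6, rem=5, quantum used, demote→Q2. Q0=[] Q1=[P2,P4] Q2=[P1]
t=30-36: P2@Q1 runs 6, rem=3, quantum used, demote→Q2. Q0=[] Q1=[P4] Q2=[P1,P2]
t=36-41: P4@Q1 runs 5, rem=0, completes. Q0=[] Q1=[] Q2=[P1,P2]
t=41-46: P1@Q2 runs 5, rem=0, completes. Q0=[] Q1=[] Q2=[P2]
t=46-49: P2@Q2 runs 3, rem=0, completes. Q0=[] Q1=[] Q2=[]

Answer: 2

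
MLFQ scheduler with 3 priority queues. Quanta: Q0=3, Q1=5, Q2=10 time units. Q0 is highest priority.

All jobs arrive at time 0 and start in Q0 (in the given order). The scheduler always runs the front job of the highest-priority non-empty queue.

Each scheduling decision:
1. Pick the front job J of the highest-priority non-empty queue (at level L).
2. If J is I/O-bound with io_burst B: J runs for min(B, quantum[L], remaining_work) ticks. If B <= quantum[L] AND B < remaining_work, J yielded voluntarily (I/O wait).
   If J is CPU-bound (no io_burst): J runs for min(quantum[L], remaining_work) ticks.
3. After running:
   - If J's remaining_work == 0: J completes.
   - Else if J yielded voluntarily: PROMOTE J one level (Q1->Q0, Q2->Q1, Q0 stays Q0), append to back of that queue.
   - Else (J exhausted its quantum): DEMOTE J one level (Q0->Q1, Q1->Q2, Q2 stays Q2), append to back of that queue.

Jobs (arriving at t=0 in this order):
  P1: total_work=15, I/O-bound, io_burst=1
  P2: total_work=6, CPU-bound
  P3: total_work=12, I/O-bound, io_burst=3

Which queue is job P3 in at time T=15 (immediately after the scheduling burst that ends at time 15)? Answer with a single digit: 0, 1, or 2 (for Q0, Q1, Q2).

Answer: 0

Derivation:
t=0-1: P1@Q0 runs 1, rem=14, I/O yield, promote→Q0. Q0=[P2,P3,P1] Q1=[] Q2=[]
t=1-4: P2@Q0 runs 3, rem=3, quantum used, demote→Q1. Q0=[P3,P1] Q1=[P2] Q2=[]
t=4-7: P3@Q0 runs 3, rem=9, I/O yield, promote→Q0. Q0=[P1,P3] Q1=[P2] Q2=[]
t=7-8: P1@Q0 runs 1, rem=13, I/O yield, promote→Q0. Q0=[P3,P1] Q1=[P2] Q2=[]
t=8-11: P3@Q0 runs 3, rem=6, I/O yield, promote→Q0. Q0=[P1,P3] Q1=[P2] Q2=[]
t=11-12: P1@Q0 runs 1, rem=12, I/O yield, promote→Q0. Q0=[P3,P1] Q1=[P2] Q2=[]
t=12-15: P3@Q0 runs 3, rem=3, I/O yield, promote→Q0. Q0=[P1,P3] Q1=[P2] Q2=[]
t=15-16: P1@Q0 runs 1, rem=11, I/O yield, promote→Q0. Q0=[P3,P1] Q1=[P2] Q2=[]
t=16-19: P3@Q0 runs 3, rem=0, completes. Q0=[P1] Q1=[P2] Q2=[]
t=19-20: P1@Q0 runs 1, rem=10, I/O yield, promote→Q0. Q0=[P1] Q1=[P2] Q2=[]
t=20-21: P1@Q0 runs 1, rem=9, I/O yield, promote→Q0. Q0=[P1] Q1=[P2] Q2=[]
t=21-22: P1@Q0 runs 1, rem=8, I/O yield, promote→Q0. Q0=[P1] Q1=[P2] Q2=[]
t=22-23: P1@Q0 runs 1, rem=7, I/O yield, promote→Q0. Q0=[P1] Q1=[P2] Q2=[]
t=23-24: P1@Q0 runs 1, rem=6, I/O yield, promote→Q0. Q0=[P1] Q1=[P2] Q2=[]
t=24-25: P1@Q0 runs 1, rem=5, I/O yield, promote→Q0. Q0=[P1] Q1=[P2] Q2=[]
t=25-26: P1@Q0 runs 1, rem=4, I/O yield, promote→Q0. Q0=[P1] Q1=[P2] Q2=[]
t=26-27: P1@Q0 runs 1, rem=3, I/O yield, promote→Q0. Q0=[P1] Q1=[P2] Q2=[]
t=27-28: P1@Q0 runs 1, rem=2, I/O yield, promote→Q0. Q0=[P1] Q1=[P2] Q2=[]
t=28-29: P1@Q0 runs 1, rem=1, I/O yield, promote→Q0. Q0=[P1] Q1=[P2] Q2=[]
t=29-30: P1@Q0 runs 1, rem=0, completes. Q0=[] Q1=[P2] Q2=[]
t=30-33: P2@Q1 runs 3, rem=0, completes. Q0=[] Q1=[] Q2=[]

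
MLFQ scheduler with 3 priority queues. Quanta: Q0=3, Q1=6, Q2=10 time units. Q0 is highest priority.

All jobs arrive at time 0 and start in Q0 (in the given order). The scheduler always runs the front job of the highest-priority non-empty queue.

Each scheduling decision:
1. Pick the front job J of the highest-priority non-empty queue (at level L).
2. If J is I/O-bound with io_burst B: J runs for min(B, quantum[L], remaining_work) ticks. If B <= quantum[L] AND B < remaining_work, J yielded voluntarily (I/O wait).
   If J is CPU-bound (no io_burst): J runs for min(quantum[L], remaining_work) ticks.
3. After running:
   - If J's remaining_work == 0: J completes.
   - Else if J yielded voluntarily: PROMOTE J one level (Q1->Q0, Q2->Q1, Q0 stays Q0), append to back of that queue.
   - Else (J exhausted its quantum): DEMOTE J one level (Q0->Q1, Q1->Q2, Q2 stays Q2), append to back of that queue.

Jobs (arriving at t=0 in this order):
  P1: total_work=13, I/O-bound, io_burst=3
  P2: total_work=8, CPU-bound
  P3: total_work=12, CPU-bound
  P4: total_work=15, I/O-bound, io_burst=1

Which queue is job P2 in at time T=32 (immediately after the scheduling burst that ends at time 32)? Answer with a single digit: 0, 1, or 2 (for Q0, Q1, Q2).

Answer: 1

Derivation:
t=0-3: P1@Q0 runs 3, rem=10, I/O yield, promote→Q0. Q0=[P2,P3,P4,P1] Q1=[] Q2=[]
t=3-6: P2@Q0 runs 3, rem=5, quantum used, demote→Q1. Q0=[P3,P4,P1] Q1=[P2] Q2=[]
t=6-9: P3@Q0 runs 3, rem=9, quantum used, demote→Q1. Q0=[P4,P1] Q1=[P2,P3] Q2=[]
t=9-10: P4@Q0 runs 1, rem=14, I/O yield, promote→Q0. Q0=[P1,P4] Q1=[P2,P3] Q2=[]
t=10-13: P1@Q0 runs 3, rem=7, I/O yield, promote→Q0. Q0=[P4,P1] Q1=[P2,P3] Q2=[]
t=13-14: P4@Q0 runs 1, rem=13, I/O yield, promote→Q0. Q0=[P1,P4] Q1=[P2,P3] Q2=[]
t=14-17: P1@Q0 runs 3, rem=4, I/O yield, promote→Q0. Q0=[P4,P1] Q1=[P2,P3] Q2=[]
t=17-18: P4@Q0 runs 1, rem=12, I/O yield, promote→Q0. Q0=[P1,P4] Q1=[P2,P3] Q2=[]
t=18-21: P1@Q0 runs 3, rem=1, I/O yield, promote→Q0. Q0=[P4,P1] Q1=[P2,P3] Q2=[]
t=21-22: P4@Q0 runs 1, rem=11, I/O yield, promote→Q0. Q0=[P1,P4] Q1=[P2,P3] Q2=[]
t=22-23: P1@Q0 runs 1, rem=0, completes. Q0=[P4] Q1=[P2,P3] Q2=[]
t=23-24: P4@Q0 runs 1, rem=10, I/O yield, promote→Q0. Q0=[P4] Q1=[P2,P3] Q2=[]
t=24-25: P4@Q0 runs 1, rem=9, I/O yield, promote→Q0. Q0=[P4] Q1=[P2,P3] Q2=[]
t=25-26: P4@Q0 runs 1, rem=8, I/O yield, promote→Q0. Q0=[P4] Q1=[P2,P3] Q2=[]
t=26-27: P4@Q0 runs 1, rem=7, I/O yield, promote→Q0. Q0=[P4] Q1=[P2,P3] Q2=[]
t=27-28: P4@Q0 runs 1, rem=6, I/O yield, promote→Q0. Q0=[P4] Q1=[P2,P3] Q2=[]
t=28-29: P4@Q0 runs 1, rem=5, I/O yield, promote→Q0. Q0=[P4] Q1=[P2,P3] Q2=[]
t=29-30: P4@Q0 runs 1, rem=4, I/O yield, promote→Q0. Q0=[P4] Q1=[P2,P3] Q2=[]
t=30-31: P4@Q0 runs 1, rem=3, I/O yield, promote→Q0. Q0=[P4] Q1=[P2,P3] Q2=[]
t=31-32: P4@Q0 runs 1, rem=2, I/O yield, promote→Q0. Q0=[P4] Q1=[P2,P3] Q2=[]
t=32-33: P4@Q0 runs 1, rem=1, I/O yield, promote→Q0. Q0=[P4] Q1=[P2,P3] Q2=[]
t=33-34: P4@Q0 runs 1, rem=0, completes. Q0=[] Q1=[P2,P3] Q2=[]
t=34-39: P2@Q1 runs 5, rem=0, completes. Q0=[] Q1=[P3] Q2=[]
t=39-45: P3@Q1 runs 6, rem=3, quantum used, demote→Q2. Q0=[] Q1=[] Q2=[P3]
t=45-48: P3@Q2 runs 3, rem=0, completes. Q0=[] Q1=[] Q2=[]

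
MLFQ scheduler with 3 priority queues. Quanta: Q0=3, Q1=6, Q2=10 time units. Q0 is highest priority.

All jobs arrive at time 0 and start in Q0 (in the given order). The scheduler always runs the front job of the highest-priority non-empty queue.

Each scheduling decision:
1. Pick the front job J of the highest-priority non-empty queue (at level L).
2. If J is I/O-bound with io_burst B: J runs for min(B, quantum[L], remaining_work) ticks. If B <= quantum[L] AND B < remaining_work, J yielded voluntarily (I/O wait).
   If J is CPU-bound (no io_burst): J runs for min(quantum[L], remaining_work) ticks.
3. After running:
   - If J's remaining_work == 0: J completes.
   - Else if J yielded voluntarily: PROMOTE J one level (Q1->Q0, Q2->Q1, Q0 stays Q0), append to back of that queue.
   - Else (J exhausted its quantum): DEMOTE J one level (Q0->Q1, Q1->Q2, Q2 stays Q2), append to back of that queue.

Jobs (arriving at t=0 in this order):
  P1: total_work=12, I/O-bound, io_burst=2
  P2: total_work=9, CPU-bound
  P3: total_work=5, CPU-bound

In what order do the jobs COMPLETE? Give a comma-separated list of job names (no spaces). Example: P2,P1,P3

t=0-2: P1@Q0 runs 2, rem=10, I/O yield, promote→Q0. Q0=[P2,P3,P1] Q1=[] Q2=[]
t=2-5: P2@Q0 runs 3, rem=6, quantum used, demote→Q1. Q0=[P3,P1] Q1=[P2] Q2=[]
t=5-8: P3@Q0 runs 3, rem=2, quantum used, demote→Q1. Q0=[P1] Q1=[P2,P3] Q2=[]
t=8-10: P1@Q0 runs 2, rem=8, I/O yield, promote→Q0. Q0=[P1] Q1=[P2,P3] Q2=[]
t=10-12: P1@Q0 runs 2, rem=6, I/O yield, promote→Q0. Q0=[P1] Q1=[P2,P3] Q2=[]
t=12-14: P1@Q0 runs 2, rem=4, I/O yield, promote→Q0. Q0=[P1] Q1=[P2,P3] Q2=[]
t=14-16: P1@Q0 runs 2, rem=2, I/O yield, promote→Q0. Q0=[P1] Q1=[P2,P3] Q2=[]
t=16-18: P1@Q0 runs 2, rem=0, completes. Q0=[] Q1=[P2,P3] Q2=[]
t=18-24: P2@Q1 runs 6, rem=0, completes. Q0=[] Q1=[P3] Q2=[]
t=24-26: P3@Q1 runs 2, rem=0, completes. Q0=[] Q1=[] Q2=[]

Answer: P1,P2,P3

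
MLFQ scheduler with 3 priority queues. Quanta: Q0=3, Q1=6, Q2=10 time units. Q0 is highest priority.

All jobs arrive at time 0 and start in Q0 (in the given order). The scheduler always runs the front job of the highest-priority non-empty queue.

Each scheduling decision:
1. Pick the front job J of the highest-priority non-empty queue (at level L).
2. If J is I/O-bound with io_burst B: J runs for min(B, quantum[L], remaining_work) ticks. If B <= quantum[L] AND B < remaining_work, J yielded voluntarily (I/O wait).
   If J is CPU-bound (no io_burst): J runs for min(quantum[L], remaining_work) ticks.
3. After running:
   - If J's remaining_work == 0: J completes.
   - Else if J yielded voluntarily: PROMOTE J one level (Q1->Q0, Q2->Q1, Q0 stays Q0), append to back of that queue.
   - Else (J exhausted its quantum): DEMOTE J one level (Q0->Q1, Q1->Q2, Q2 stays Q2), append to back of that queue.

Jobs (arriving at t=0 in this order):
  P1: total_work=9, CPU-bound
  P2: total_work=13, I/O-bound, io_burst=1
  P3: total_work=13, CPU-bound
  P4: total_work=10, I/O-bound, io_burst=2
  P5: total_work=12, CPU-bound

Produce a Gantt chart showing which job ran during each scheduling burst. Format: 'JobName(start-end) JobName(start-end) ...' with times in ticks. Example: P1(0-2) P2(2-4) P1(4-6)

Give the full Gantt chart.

Answer: P1(0-3) P2(3-4) P3(4-7) P4(7-9) P5(9-12) P2(12-13) P4(13-15) P2(15-16) P4(16-18) P2(18-19) P4(19-21) P2(21-22) P4(22-24) P2(24-25) P2(25-26) P2(26-27) P2(27-28) P2(28-29) P2(29-30) P2(30-31) P2(31-32) P1(32-38) P3(38-44) P5(44-50) P3(50-54) P5(54-57)

Derivation:
t=0-3: P1@Q0 runs 3, rem=6, quantum used, demote→Q1. Q0=[P2,P3,P4,P5] Q1=[P1] Q2=[]
t=3-4: P2@Q0 runs 1, rem=12, I/O yield, promote→Q0. Q0=[P3,P4,P5,P2] Q1=[P1] Q2=[]
t=4-7: P3@Q0 runs 3, rem=10, quantum used, demote→Q1. Q0=[P4,P5,P2] Q1=[P1,P3] Q2=[]
t=7-9: P4@Q0 runs 2, rem=8, I/O yield, promote→Q0. Q0=[P5,P2,P4] Q1=[P1,P3] Q2=[]
t=9-12: P5@Q0 runs 3, rem=9, quantum used, demote→Q1. Q0=[P2,P4] Q1=[P1,P3,P5] Q2=[]
t=12-13: P2@Q0 runs 1, rem=11, I/O yield, promote→Q0. Q0=[P4,P2] Q1=[P1,P3,P5] Q2=[]
t=13-15: P4@Q0 runs 2, rem=6, I/O yield, promote→Q0. Q0=[P2,P4] Q1=[P1,P3,P5] Q2=[]
t=15-16: P2@Q0 runs 1, rem=10, I/O yield, promote→Q0. Q0=[P4,P2] Q1=[P1,P3,P5] Q2=[]
t=16-18: P4@Q0 runs 2, rem=4, I/O yield, promote→Q0. Q0=[P2,P4] Q1=[P1,P3,P5] Q2=[]
t=18-19: P2@Q0 runs 1, rem=9, I/O yield, promote→Q0. Q0=[P4,P2] Q1=[P1,P3,P5] Q2=[]
t=19-21: P4@Q0 runs 2, rem=2, I/O yield, promote→Q0. Q0=[P2,P4] Q1=[P1,P3,P5] Q2=[]
t=21-22: P2@Q0 runs 1, rem=8, I/O yield, promote→Q0. Q0=[P4,P2] Q1=[P1,P3,P5] Q2=[]
t=22-24: P4@Q0 runs 2, rem=0, completes. Q0=[P2] Q1=[P1,P3,P5] Q2=[]
t=24-25: P2@Q0 runs 1, rem=7, I/O yield, promote→Q0. Q0=[P2] Q1=[P1,P3,P5] Q2=[]
t=25-26: P2@Q0 runs 1, rem=6, I/O yield, promote→Q0. Q0=[P2] Q1=[P1,P3,P5] Q2=[]
t=26-27: P2@Q0 runs 1, rem=5, I/O yield, promote→Q0. Q0=[P2] Q1=[P1,P3,P5] Q2=[]
t=27-28: P2@Q0 runs 1, rem=4, I/O yield, promote→Q0. Q0=[P2] Q1=[P1,P3,P5] Q2=[]
t=28-29: P2@Q0 runs 1, rem=3, I/O yield, promote→Q0. Q0=[P2] Q1=[P1,P3,P5] Q2=[]
t=29-30: P2@Q0 runs 1, rem=2, I/O yield, promote→Q0. Q0=[P2] Q1=[P1,P3,P5] Q2=[]
t=30-31: P2@Q0 runs 1, rem=1, I/O yield, promote→Q0. Q0=[P2] Q1=[P1,P3,P5] Q2=[]
t=31-32: P2@Q0 runs 1, rem=0, completes. Q0=[] Q1=[P1,P3,P5] Q2=[]
t=32-38: P1@Q1 runs 6, rem=0, completes. Q0=[] Q1=[P3,P5] Q2=[]
t=38-44: P3@Q1 runs 6, rem=4, quantum used, demote→Q2. Q0=[] Q1=[P5] Q2=[P3]
t=44-50: P5@Q1 runs 6, rem=3, quantum used, demote→Q2. Q0=[] Q1=[] Q2=[P3,P5]
t=50-54: P3@Q2 runs 4, rem=0, completes. Q0=[] Q1=[] Q2=[P5]
t=54-57: P5@Q2 runs 3, rem=0, completes. Q0=[] Q1=[] Q2=[]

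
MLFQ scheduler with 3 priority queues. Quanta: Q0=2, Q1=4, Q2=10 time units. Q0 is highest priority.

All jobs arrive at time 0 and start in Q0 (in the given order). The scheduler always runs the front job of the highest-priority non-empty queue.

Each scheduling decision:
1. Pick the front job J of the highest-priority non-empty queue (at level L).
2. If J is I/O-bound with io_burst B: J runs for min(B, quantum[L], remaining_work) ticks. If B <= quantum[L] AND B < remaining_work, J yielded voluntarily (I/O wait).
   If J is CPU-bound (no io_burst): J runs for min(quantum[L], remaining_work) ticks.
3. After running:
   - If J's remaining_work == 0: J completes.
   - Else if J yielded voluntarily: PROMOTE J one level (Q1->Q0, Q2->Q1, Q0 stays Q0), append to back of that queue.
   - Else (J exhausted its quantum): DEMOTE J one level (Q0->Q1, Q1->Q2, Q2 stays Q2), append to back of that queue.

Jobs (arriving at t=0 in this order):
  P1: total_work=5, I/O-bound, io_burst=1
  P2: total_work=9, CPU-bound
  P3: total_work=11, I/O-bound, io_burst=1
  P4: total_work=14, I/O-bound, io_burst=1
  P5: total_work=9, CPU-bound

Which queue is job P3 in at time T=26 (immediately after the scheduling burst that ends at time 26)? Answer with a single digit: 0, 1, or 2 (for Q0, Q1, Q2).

Answer: 0

Derivation:
t=0-1: P1@Q0 runs 1, rem=4, I/O yield, promote→Q0. Q0=[P2,P3,P4,P5,P1] Q1=[] Q2=[]
t=1-3: P2@Q0 runs 2, rem=7, quantum used, demote→Q1. Q0=[P3,P4,P5,P1] Q1=[P2] Q2=[]
t=3-4: P3@Q0 runs 1, rem=10, I/O yield, promote→Q0. Q0=[P4,P5,P1,P3] Q1=[P2] Q2=[]
t=4-5: P4@Q0 runs 1, rem=13, I/O yield, promote→Q0. Q0=[P5,P1,P3,P4] Q1=[P2] Q2=[]
t=5-7: P5@Q0 runs 2, rem=7, quantum used, demote→Q1. Q0=[P1,P3,P4] Q1=[P2,P5] Q2=[]
t=7-8: P1@Q0 runs 1, rem=3, I/O yield, promote→Q0. Q0=[P3,P4,P1] Q1=[P2,P5] Q2=[]
t=8-9: P3@Q0 runs 1, rem=9, I/O yield, promote→Q0. Q0=[P4,P1,P3] Q1=[P2,P5] Q2=[]
t=9-10: P4@Q0 runs 1, rem=12, I/O yield, promote→Q0. Q0=[P1,P3,P4] Q1=[P2,P5] Q2=[]
t=10-11: P1@Q0 runs 1, rem=2, I/O yield, promote→Q0. Q0=[P3,P4,P1] Q1=[P2,P5] Q2=[]
t=11-12: P3@Q0 runs 1, rem=8, I/O yield, promote→Q0. Q0=[P4,P1,P3] Q1=[P2,P5] Q2=[]
t=12-13: P4@Q0 runs 1, rem=11, I/O yield, promote→Q0. Q0=[P1,P3,P4] Q1=[P2,P5] Q2=[]
t=13-14: P1@Q0 runs 1, rem=1, I/O yield, promote→Q0. Q0=[P3,P4,P1] Q1=[P2,P5] Q2=[]
t=14-15: P3@Q0 runs 1, rem=7, I/O yield, promote→Q0. Q0=[P4,P1,P3] Q1=[P2,P5] Q2=[]
t=15-16: P4@Q0 runs 1, rem=10, I/O yield, promote→Q0. Q0=[P1,P3,P4] Q1=[P2,P5] Q2=[]
t=16-17: P1@Q0 runs 1, rem=0, completes. Q0=[P3,P4] Q1=[P2,P5] Q2=[]
t=17-18: P3@Q0 runs 1, rem=6, I/O yield, promote→Q0. Q0=[P4,P3] Q1=[P2,P5] Q2=[]
t=18-19: P4@Q0 runs 1, rem=9, I/O yield, promote→Q0. Q0=[P3,P4] Q1=[P2,P5] Q2=[]
t=19-20: P3@Q0 runs 1, rem=5, I/O yield, promote→Q0. Q0=[P4,P3] Q1=[P2,P5] Q2=[]
t=20-21: P4@Q0 runs 1, rem=8, I/O yield, promote→Q0. Q0=[P3,P4] Q1=[P2,P5] Q2=[]
t=21-22: P3@Q0 runs 1, rem=4, I/O yield, promote→Q0. Q0=[P4,P3] Q1=[P2,P5] Q2=[]
t=22-23: P4@Q0 runs 1, rem=7, I/O yield, promote→Q0. Q0=[P3,P4] Q1=[P2,P5] Q2=[]
t=23-24: P3@Q0 runs 1, rem=3, I/O yield, promote→Q0. Q0=[P4,P3] Q1=[P2,P5] Q2=[]
t=24-25: P4@Q0 runs 1, rem=6, I/O yield, promote→Q0. Q0=[P3,P4] Q1=[P2,P5] Q2=[]
t=25-26: P3@Q0 runs 1, rem=2, I/O yield, promote→Q0. Q0=[P4,P3] Q1=[P2,P5] Q2=[]
t=26-27: P4@Q0 runs 1, rem=5, I/O yield, promote→Q0. Q0=[P3,P4] Q1=[P2,P5] Q2=[]
t=27-28: P3@Q0 runs 1, rem=1, I/O yield, promote→Q0. Q0=[P4,P3] Q1=[P2,P5] Q2=[]
t=28-29: P4@Q0 runs 1, rem=4, I/O yield, promote→Q0. Q0=[P3,P4] Q1=[P2,P5] Q2=[]
t=29-30: P3@Q0 runs 1, rem=0, completes. Q0=[P4] Q1=[P2,P5] Q2=[]
t=30-31: P4@Q0 runs 1, rem=3, I/O yield, promote→Q0. Q0=[P4] Q1=[P2,P5] Q2=[]
t=31-32: P4@Q0 runs 1, rem=2, I/O yield, promote→Q0. Q0=[P4] Q1=[P2,P5] Q2=[]
t=32-33: P4@Q0 runs 1, rem=1, I/O yield, promote→Q0. Q0=[P4] Q1=[P2,P5] Q2=[]
t=33-34: P4@Q0 runs 1, rem=0, completes. Q0=[] Q1=[P2,P5] Q2=[]
t=34-38: P2@Q1 runs 4, rem=3, quantum used, demote→Q2. Q0=[] Q1=[P5] Q2=[P2]
t=38-42: P5@Q1 runs 4, rem=3, quantum used, demote→Q2. Q0=[] Q1=[] Q2=[P2,P5]
t=42-45: P2@Q2 runs 3, rem=0, completes. Q0=[] Q1=[] Q2=[P5]
t=45-48: P5@Q2 runs 3, rem=0, completes. Q0=[] Q1=[] Q2=[]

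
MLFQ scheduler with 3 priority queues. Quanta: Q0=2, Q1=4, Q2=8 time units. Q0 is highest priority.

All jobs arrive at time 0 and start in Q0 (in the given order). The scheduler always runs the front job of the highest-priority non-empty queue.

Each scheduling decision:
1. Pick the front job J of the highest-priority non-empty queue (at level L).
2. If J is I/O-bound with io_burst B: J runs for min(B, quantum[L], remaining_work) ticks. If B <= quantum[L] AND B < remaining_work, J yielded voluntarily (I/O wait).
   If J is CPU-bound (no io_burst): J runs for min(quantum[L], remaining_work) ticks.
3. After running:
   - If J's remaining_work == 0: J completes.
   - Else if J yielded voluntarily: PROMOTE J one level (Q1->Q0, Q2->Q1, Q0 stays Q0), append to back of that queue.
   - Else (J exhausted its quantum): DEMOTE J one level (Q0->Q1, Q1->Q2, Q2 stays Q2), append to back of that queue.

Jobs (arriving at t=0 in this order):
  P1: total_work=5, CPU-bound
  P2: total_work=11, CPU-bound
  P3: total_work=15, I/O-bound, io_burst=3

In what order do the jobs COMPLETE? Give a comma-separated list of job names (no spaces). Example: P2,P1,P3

t=0-2: P1@Q0 runs 2, rem=3, quantum used, demote→Q1. Q0=[P2,P3] Q1=[P1] Q2=[]
t=2-4: P2@Q0 runs 2, rem=9, quantum used, demote→Q1. Q0=[P3] Q1=[P1,P2] Q2=[]
t=4-6: P3@Q0 runs 2, rem=13, quantum used, demote→Q1. Q0=[] Q1=[P1,P2,P3] Q2=[]
t=6-9: P1@Q1 runs 3, rem=0, completes. Q0=[] Q1=[P2,P3] Q2=[]
t=9-13: P2@Q1 runs 4, rem=5, quantum used, demote→Q2. Q0=[] Q1=[P3] Q2=[P2]
t=13-16: P3@Q1 runs 3, rem=10, I/O yield, promote→Q0. Q0=[P3] Q1=[] Q2=[P2]
t=16-18: P3@Q0 runs 2, rem=8, quantum used, demote→Q1. Q0=[] Q1=[P3] Q2=[P2]
t=18-21: P3@Q1 runs 3, rem=5, I/O yield, promote→Q0. Q0=[P3] Q1=[] Q2=[P2]
t=21-23: P3@Q0 runs 2, rem=3, quantum used, demote→Q1. Q0=[] Q1=[P3] Q2=[P2]
t=23-26: P3@Q1 runs 3, rem=0, completes. Q0=[] Q1=[] Q2=[P2]
t=26-31: P2@Q2 runs 5, rem=0, completes. Q0=[] Q1=[] Q2=[]

Answer: P1,P3,P2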